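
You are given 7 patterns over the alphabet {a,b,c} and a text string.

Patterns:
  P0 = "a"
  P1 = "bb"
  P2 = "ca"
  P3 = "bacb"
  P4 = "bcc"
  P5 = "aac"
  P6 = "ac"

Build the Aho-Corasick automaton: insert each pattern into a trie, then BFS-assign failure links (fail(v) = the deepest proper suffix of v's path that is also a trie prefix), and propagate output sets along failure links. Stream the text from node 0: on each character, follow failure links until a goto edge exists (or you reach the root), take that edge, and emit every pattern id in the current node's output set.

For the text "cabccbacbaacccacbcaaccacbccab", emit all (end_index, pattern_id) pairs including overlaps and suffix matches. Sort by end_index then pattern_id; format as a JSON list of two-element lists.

Build automaton:
Trie nodes:
  n0 'ε': a→1 b→2 c→4
  n1 'a': a→11 c→13  [P0 ends]
  n2 'b': a→6 b→3 c→9
  n3 'bb': ·  [P1 ends]
  n4 'c': a→5
  n5 'ca': ·  [P2 ends]
  n6 'ba': c→7
  n7 'bac': b→8
  n8 'bacb': ·  [P3 ends]
  n9 'bc': c→10
  n10 'bcc': ·  [P4 ends]
  n11 'aa': c→12
  n12 'aac': ·  [P5 ends]
  n13 'ac': ·  [P6 ends]

Failure links (BFS by depth):
  n1('a'): parent n0 fail=0; on 'a' 0 → fail=0;  out {0}∪∅={0}
  n2('b'): parent n0 fail=0; on 'b' 0 → fail=0;  out ∅∪∅=∅
  n4('c'): parent n0 fail=0; on 'c' 0 → fail=0;  out ∅∪∅=∅
  n3('bb'): parent n2 fail=0; on 'b' 0 → fail=2;  out {1}∪∅={1}
  n5('ca'): parent n4 fail=0; on 'a' 0 → fail=1;  out {2}∪{0}={0,2}
  n6('ba'): parent n2 fail=0; on 'a' 0 → fail=1;  out ∅∪{0}={0}
  n9('bc'): parent n2 fail=0; on 'c' 0 → fail=4;  out ∅∪∅=∅
  n11('aa'): parent n1 fail=0; on 'a' 0 → fail=1;  out ∅∪{0}={0}
  n13('ac'): parent n1 fail=0; on 'c' 0 → fail=4;  out {6}∪∅={6}
  n7('bac'): parent n6 fail=1; on 'c' 1 → fail=13;  out ∅∪{6}={6}
  n10('bcc'): parent n9 fail=4; on 'c' 4→0 → fail=4;  out {4}∪∅={4}
  n12('aac'): parent n11 fail=1; on 'c' 1 → fail=13;  out {5}∪{6}={5,6}
  n8('bacb'): parent n7 fail=13; on 'b' 13→4→0 → fail=2;  out {3}∪∅={3}

Scan:
i=0 'c': node 0→4
i=1 'a': node 4→5  emit P0@[1:1],P2@[0:1]
i=2 'b': node 5→2 (via fail)
i=3 'c': node 2→9
i=4 'c': node 9→10  emit P4@[2:4]
i=5 'b': node 10→2 (via fail)
i=6 'a': node 2→6  emit P0@[6:6]
i=7 'c': node 6→7  emit P6@[6:7]
i=8 'b': node 7→8  emit P3@[5:8]
i=9 'a': node 8→6 (via fail)  emit P0@[9:9]
i=10 'a': node 6→11 (via fail)  emit P0@[10:10]
i=11 'c': node 11→12  emit P5@[9:11],P6@[10:11]
i=12 'c': node 12→4 (via fail)
i=13 'c': node 4→4 (via fail)
i=14 'a': node 4→5  emit P0@[14:14],P2@[13:14]
i=15 'c': node 5→13 (via fail)  emit P6@[14:15]
i=16 'b': node 13→2 (via fail)
i=17 'c': node 2→9
i=18 'a': node 9→5 (via fail)  emit P0@[18:18],P2@[17:18]
i=19 'a': node 5→11 (via fail)  emit P0@[19:19]
i=20 'c': node 11→12  emit P5@[18:20],P6@[19:20]
i=21 'c': node 12→4 (via fail)
i=22 'a': node 4→5  emit P0@[22:22],P2@[21:22]
i=23 'c': node 5→13 (via fail)  emit P6@[22:23]
i=24 'b': node 13→2 (via fail)
i=25 'c': node 2→9
i=26 'c': node 9→10  emit P4@[24:26]
i=27 'a': node 10→5 (via fail)  emit P0@[27:27],P2@[26:27]
i=28 'b': node 5→2 (via fail)

All matches (sorted): [[1,0],[1,2],[4,4],[6,0],[7,6],[8,3],[9,0],[10,0],[11,5],[11,6],[14,0],[14,2],[15,6],[18,0],[18,2],[19,0],[20,5],[20,6],[22,0],[22,2],[23,6],[26,4],[27,0],[27,2]]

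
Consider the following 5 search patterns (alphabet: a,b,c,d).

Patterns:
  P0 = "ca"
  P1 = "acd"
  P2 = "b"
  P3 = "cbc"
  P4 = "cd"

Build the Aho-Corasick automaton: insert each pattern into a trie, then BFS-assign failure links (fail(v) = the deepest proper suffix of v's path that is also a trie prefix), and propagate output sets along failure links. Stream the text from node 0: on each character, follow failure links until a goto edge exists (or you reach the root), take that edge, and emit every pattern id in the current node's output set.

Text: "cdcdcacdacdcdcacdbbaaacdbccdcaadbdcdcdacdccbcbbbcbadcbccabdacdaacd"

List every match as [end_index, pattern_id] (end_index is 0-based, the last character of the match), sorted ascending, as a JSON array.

Build:
Trie nodes:
  0='ε' goto a→3 b→6 c→1
  1='c' goto a→2 b→7 d→9
  2='ca' goto ·  ←P0
  3='a' goto c→4
  4='ac' goto d→5
  5='acd' goto ·  ←P1
  6='b' goto ·  ←P2
  7='cb' goto c→8
  8='cbc' goto ·  ←P3
  9='cd' goto ·  ←P4

BFS fail/out derivation:
  fail(1) 'c': from fail(0)=0 chase 'c': 0 ⇒ 0;  out=∅∪out(0)=∅
  fail(3) 'a': from fail(0)=0 chase 'a': 0 ⇒ 0;  out=∅∪out(0)=∅
  fail(6) 'b': from fail(0)=0 chase 'b': 0 ⇒ 0;  out={2}∪out(0)={2}
  fail(2) 'ca': from fail(1)=0 chase 'a': 0 ⇒ 3;  out={0}∪out(3)={0}
  fail(4) 'ac': from fail(3)=0 chase 'c': 0 ⇒ 1;  out=∅∪out(1)=∅
  fail(7) 'cb': from fail(1)=0 chase 'b': 0 ⇒ 6;  out=∅∪out(6)={2}
  fail(9) 'cd': from fail(1)=0 chase 'd': 0 ⇒ 0;  out={4}∪out(0)={4}
  fail(5) 'acd': from fail(4)=1 chase 'd': 1 ⇒ 9;  out={1}∪out(9)={1,4}
  fail(8) 'cbc': from fail(7)=6 chase 'c': 6→0 ⇒ 1;  out={3}∪out(1)={3}

Run:
[0] read 'c'  n0⇒n1
[1] read 'd'  n1⇒n9  → match P4@[0:1]
[2] read 'c'  n9⇒n1 (via fail)
[3] read 'd'  n1⇒n9  → match P4@[2:3]
[4] read 'c'  n9⇒n1 (via fail)
[5] read 'a'  n1⇒n2  → match P0@[4:5]
[6] read 'c'  n2⇒n4 (via fail)
[7] read 'd'  n4⇒n5  → match P1@[5:7],P4@[6:7]
[8] read 'a'  n5⇒n3 (via fail)
[9] read 'c'  n3⇒n4
[10] read 'd'  n4⇒n5  → match P1@[8:10],P4@[9:10]
[11] read 'c'  n5⇒n1 (via fail)
[12] read 'd'  n1⇒n9  → match P4@[11:12]
[13] read 'c'  n9⇒n1 (via fail)
[14] read 'a'  n1⇒n2  → match P0@[13:14]
[15] read 'c'  n2⇒n4 (via fail)
[16] read 'd'  n4⇒n5  → match P1@[14:16],P4@[15:16]
[17] read 'b'  n5⇒n6 (via fail)  → match P2@[17:17]
[18] read 'b'  n6⇒n6 (via fail)  → match P2@[18:18]
[19] read 'a'  n6⇒n3 (via fail)
[20] read 'a'  n3⇒n3 (via fail)
[21] read 'a'  n3⇒n3 (via fail)
[22] read 'c'  n3⇒n4
[23] read 'd'  n4⇒n5  → match P1@[21:23],P4@[22:23]
[24] read 'b'  n5⇒n6 (via fail)  → match P2@[24:24]
[25] read 'c'  n6⇒n1 (via fail)
[26] read 'c'  n1⇒n1 (via fail)
[27] read 'd'  n1⇒n9  → match P4@[26:27]
[28] read 'c'  n9⇒n1 (via fail)
[29] read 'a'  n1⇒n2  → match P0@[28:29]
[30] read 'a'  n2⇒n3 (via fail)
[31] read 'd'  n3⇒n0 (via fail)
[32] read 'b'  n0⇒n6  → match P2@[32:32]
[33] read 'd'  n6⇒n0 (via fail)
[34] read 'c'  n0⇒n1
[35] read 'd'  n1⇒n9  → match P4@[34:35]
[36] read 'c'  n9⇒n1 (via fail)
[37] read 'd'  n1⇒n9  → match P4@[36:37]
[38] read 'a'  n9⇒n3 (via fail)
[39] read 'c'  n3⇒n4
[40] read 'd'  n4⇒n5  → match P1@[38:40],P4@[39:40]
[41] read 'c'  n5⇒n1 (via fail)
[42] read 'c'  n1⇒n1 (via fail)
[43] read 'b'  n1⇒n7  → match P2@[43:43]
[44] read 'c'  n7⇒n8  → match P3@[42:44]
[45] read 'b'  n8⇒n7 (via fail)  → match P2@[45:45]
[46] read 'b'  n7⇒n6 (via fail)  → match P2@[46:46]
[47] read 'b'  n6⇒n6 (via fail)  → match P2@[47:47]
[48] read 'c'  n6⇒n1 (via fail)
[49] read 'b'  n1⇒n7  → match P2@[49:49]
[50] read 'a'  n7⇒n3 (via fail)
[51] read 'd'  n3⇒n0 (via fail)
[52] read 'c'  n0⇒n1
[53] read 'b'  n1⇒n7  → match P2@[53:53]
[54] read 'c'  n7⇒n8  → match P3@[52:54]
[55] read 'c'  n8⇒n1 (via fail)
[56] read 'a'  n1⇒n2  → match P0@[55:56]
[57] read 'b'  n2⇒n6 (via fail)  → match P2@[57:57]
[58] read 'd'  n6⇒n0 (via fail)
[59] read 'a'  n0⇒n3
[60] read 'c'  n3⇒n4
[61] read 'd'  n4⇒n5  → match P1@[59:61],P4@[60:61]
[62] read 'a'  n5⇒n3 (via fail)
[63] read 'a'  n3⇒n3 (via fail)
[64] read 'c'  n3⇒n4
[65] read 'd'  n4⇒n5  → match P1@[63:65],P4@[64:65]

Result: [[1,4],[3,4],[5,0],[7,1],[7,4],[10,1],[10,4],[12,4],[14,0],[16,1],[16,4],[17,2],[18,2],[23,1],[23,4],[24,2],[27,4],[29,0],[32,2],[35,4],[37,4],[40,1],[40,4],[43,2],[44,3],[45,2],[46,2],[47,2],[49,2],[53,2],[54,3],[56,0],[57,2],[61,1],[61,4],[65,1],[65,4]]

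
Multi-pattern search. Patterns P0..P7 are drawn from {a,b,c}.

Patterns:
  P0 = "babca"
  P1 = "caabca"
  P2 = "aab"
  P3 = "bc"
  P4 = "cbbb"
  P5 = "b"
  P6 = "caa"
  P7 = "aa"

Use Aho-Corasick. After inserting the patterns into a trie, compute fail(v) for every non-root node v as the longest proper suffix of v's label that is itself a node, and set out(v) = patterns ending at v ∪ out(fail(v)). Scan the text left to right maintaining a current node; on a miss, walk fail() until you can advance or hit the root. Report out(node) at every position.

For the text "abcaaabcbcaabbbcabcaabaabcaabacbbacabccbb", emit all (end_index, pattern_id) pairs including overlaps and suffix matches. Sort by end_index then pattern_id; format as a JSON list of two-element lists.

Build automaton:
Trie (insert patterns):
  0='ε' goto a→12 b→1 c→6
  1='b' goto a→2 c→15  [P5 ends]
  2='ba' goto b→3
  3='bab' goto c→4
  4='babc' goto a→5
  5='babca' goto ·  [P0 ends]
  6='c' goto a→7 b→16
  7='ca' goto a→8
  8='caa' goto b→9  [P6 ends]
  9='caab' goto c→10
  10='caabc' goto a→11
  11='caabca' goto ·  [P1 ends]
  12='a' goto a→13
  13='aa' goto b→14  [P7 ends]
  14='aab' goto ·  [P2 ends]
  15='bc' goto ·  [P3 ends]
  16='cb' goto b→17
  17='cbb' goto b→18
  18='cbbb' goto ·  [P4 ends]

Failure links (BFS by depth):
  fail(1) 'b': from fail(0)=0 chase 'b': 0 ⇒ 0;  out={5}∪out(0)={5}
  fail(6) 'c': from fail(0)=0 chase 'c': 0 ⇒ 0;  out=∅∪out(0)=∅
  fail(12) 'a': from fail(0)=0 chase 'a': 0 ⇒ 0;  out=∅∪out(0)=∅
  fail(2) 'ba': from fail(1)=0 chase 'a': 0 ⇒ 12;  out=∅∪out(12)=∅
  fail(7) 'ca': from fail(6)=0 chase 'a': 0 ⇒ 12;  out=∅∪out(12)=∅
  fail(13) 'aa': from fail(12)=0 chase 'a': 0 ⇒ 12;  out={7}∪out(12)={7}
  fail(15) 'bc': from fail(1)=0 chase 'c': 0 ⇒ 6;  out={3}∪out(6)={3}
  fail(16) 'cb': from fail(6)=0 chase 'b': 0 ⇒ 1;  out=∅∪out(1)={5}
  fail(3) 'bab': from fail(2)=12 chase 'b': 12→0 ⇒ 1;  out=∅∪out(1)={5}
  fail(8) 'caa': from fail(7)=12 chase 'a': 12 ⇒ 13;  out={6}∪out(13)={6,7}
  fail(14) 'aab': from fail(13)=12 chase 'b': 12→0 ⇒ 1;  out={2}∪out(1)={2,5}
  fail(17) 'cbb': from fail(16)=1 chase 'b': 1→0 ⇒ 1;  out=∅∪out(1)={5}
  fail(4) 'babc': from fail(3)=1 chase 'c': 1 ⇒ 15;  out=∅∪out(15)={3}
  fail(9) 'caab': from fail(8)=13 chase 'b': 13 ⇒ 14;  out=∅∪out(14)={2,5}
  fail(18) 'cbbb': from fail(17)=1 chase 'b': 1→0 ⇒ 1;  out={4}∪out(1)={4,5}
  fail(5) 'babca': from fail(4)=15 chase 'a': 15→6 ⇒ 7;  out={0}∪out(7)={0}
  fail(10) 'caabc': from fail(9)=14 chase 'c': 14→1 ⇒ 15;  out=∅∪out(15)={3}
  fail(11) 'caabca': from fail(10)=15 chase 'a': 15→6 ⇒ 7;  out={1}∪out(7)={1}

Text stream:
i=0 'a': node 0→12
i=1 'b': node 12→1 (via fail)  emit P5@[1:1]
i=2 'c': node 1→15  emit P3@[1:2]
i=3 'a': node 15→7 (via fail)
i=4 'a': node 7→8  emit P6@[2:4],P7@[3:4]
i=5 'a': node 8→13 (via fail)  emit P7@[4:5]
i=6 'b': node 13→14  emit P2@[4:6],P5@[6:6]
i=7 'c': node 14→15 (via fail)  emit P3@[6:7]
i=8 'b': node 15→16 (via fail)  emit P5@[8:8]
i=9 'c': node 16→15 (via fail)  emit P3@[8:9]
i=10 'a': node 15→7 (via fail)
i=11 'a': node 7→8  emit P6@[9:11],P7@[10:11]
i=12 'b': node 8→9  emit P2@[10:12],P5@[12:12]
i=13 'b': node 9→1 (via fail)  emit P5@[13:13]
i=14 'b': node 1→1 (via fail)  emit P5@[14:14]
i=15 'c': node 1→15  emit P3@[14:15]
i=16 'a': node 15→7 (via fail)
i=17 'b': node 7→1 (via fail)  emit P5@[17:17]
i=18 'c': node 1→15  emit P3@[17:18]
i=19 'a': node 15→7 (via fail)
i=20 'a': node 7→8  emit P6@[18:20],P7@[19:20]
i=21 'b': node 8→9  emit P2@[19:21],P5@[21:21]
i=22 'a': node 9→2 (via fail)
i=23 'a': node 2→13 (via fail)  emit P7@[22:23]
i=24 'b': node 13→14  emit P2@[22:24],P5@[24:24]
i=25 'c': node 14→15 (via fail)  emit P3@[24:25]
i=26 'a': node 15→7 (via fail)
i=27 'a': node 7→8  emit P6@[25:27],P7@[26:27]
i=28 'b': node 8→9  emit P2@[26:28],P5@[28:28]
i=29 'a': node 9→2 (via fail)
i=30 'c': node 2→6 (via fail)
i=31 'b': node 6→16  emit P5@[31:31]
i=32 'b': node 16→17  emit P5@[32:32]
i=33 'a': node 17→2 (via fail)
i=34 'c': node 2→6 (via fail)
i=35 'a': node 6→7
i=36 'b': node 7→1 (via fail)  emit P5@[36:36]
i=37 'c': node 1→15  emit P3@[36:37]
i=38 'c': node 15→6 (via fail)
i=39 'b': node 6→16  emit P5@[39:39]
i=40 'b': node 16→17  emit P5@[40:40]

Matches: [[1,5],[2,3],[4,6],[4,7],[5,7],[6,2],[6,5],[7,3],[8,5],[9,3],[11,6],[11,7],[12,2],[12,5],[13,5],[14,5],[15,3],[17,5],[18,3],[20,6],[20,7],[21,2],[21,5],[23,7],[24,2],[24,5],[25,3],[27,6],[27,7],[28,2],[28,5],[31,5],[32,5],[36,5],[37,3],[39,5],[40,5]]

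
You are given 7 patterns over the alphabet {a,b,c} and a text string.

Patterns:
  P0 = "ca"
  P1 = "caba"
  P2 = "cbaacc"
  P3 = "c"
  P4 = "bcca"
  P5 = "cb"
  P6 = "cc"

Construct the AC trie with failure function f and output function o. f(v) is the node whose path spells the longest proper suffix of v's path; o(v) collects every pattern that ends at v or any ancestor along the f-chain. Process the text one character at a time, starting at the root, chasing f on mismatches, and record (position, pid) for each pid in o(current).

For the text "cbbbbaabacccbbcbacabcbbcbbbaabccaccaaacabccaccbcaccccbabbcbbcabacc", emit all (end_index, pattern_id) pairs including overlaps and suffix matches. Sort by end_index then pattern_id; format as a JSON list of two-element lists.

Build automaton:
Trie nodes:
  n0 'ε': b→10 c→1
  n1 'c': a→2 b→5 c→14  ←P3
  n2 'ca': b→3  ←P0
  n3 'cab': a→4
  n4 'caba': ·  ←P1
  n5 'cb': a→6  ←P5
  n6 'cba': a→7
  n7 'cbaa': c→8
  n8 'cbaac': c→9
  n9 'cbaacc': ·  ←P2
  n10 'b': c→11
  n11 'bc': c→12
  n12 'bcc': a→13
  n13 'bcca': ·  ←P4
  n14 'cc': ·  ←P6

BFS fail/out derivation:
  fail(1) 'c': from fail(0)=0 chase 'c': 0 ⇒ 0;  out={3}∪out(0)={3}
  fail(10) 'b': from fail(0)=0 chase 'b': 0 ⇒ 0;  out=∅∪out(0)=∅
  fail(2) 'ca': from fail(1)=0 chase 'a': 0 ⇒ 0;  out={0}∪out(0)={0}
  fail(5) 'cb': from fail(1)=0 chase 'b': 0 ⇒ 10;  out={5}∪out(10)={5}
  fail(11) 'bc': from fail(10)=0 chase 'c': 0 ⇒ 1;  out=∅∪out(1)={3}
  fail(14) 'cc': from fail(1)=0 chase 'c': 0 ⇒ 1;  out={6}∪out(1)={3,6}
  fail(3) 'cab': from fail(2)=0 chase 'b': 0 ⇒ 10;  out=∅∪out(10)=∅
  fail(6) 'cba': from fail(5)=10 chase 'a': 10→0 ⇒ 0;  out=∅∪out(0)=∅
  fail(12) 'bcc': from fail(11)=1 chase 'c': 1 ⇒ 14;  out=∅∪out(14)={3,6}
  fail(4) 'caba': from fail(3)=10 chase 'a': 10→0 ⇒ 0;  out={1}∪out(0)={1}
  fail(7) 'cbaa': from fail(6)=0 chase 'a': 0 ⇒ 0;  out=∅∪out(0)=∅
  fail(13) 'bcca': from fail(12)=14 chase 'a': 14→1 ⇒ 2;  out={4}∪out(2)={0,4}
  fail(8) 'cbaac': from fail(7)=0 chase 'c': 0 ⇒ 1;  out=∅∪out(1)={3}
  fail(9) 'cbaacc': from fail(8)=1 chase 'c': 1 ⇒ 14;  out={2}∪out(14)={2,3,6}

Scan:
i=0 'c': node 0→1  → match P3@[0:0]
i=1 'b': node 1→5  → match P5@[0:1]
i=2 'b': node 5→10 (fail-walked)
i=3 'b': node 10→10 (fail-walked)
i=4 'b': node 10→10 (fail-walked)
i=5 'a': node 10→0 (fail-walked)
i=6 'a': node 0→0
i=7 'b': node 0→10
i=8 'a': node 10→0 (fail-walked)
i=9 'c': node 0→1  → match P3@[9:9]
i=10 'c': node 1→14  → match P3@[10:10],P6@[9:10]
i=11 'c': node 14→14 (fail-walked)  → match P3@[11:11],P6@[10:11]
i=12 'b': node 14→5 (fail-walked)  → match P5@[11:12]
i=13 'b': node 5→10 (fail-walked)
i=14 'c': node 10→11  → match P3@[14:14]
i=15 'b': node 11→5 (fail-walked)  → match P5@[14:15]
i=16 'a': node 5→6
i=17 'c': node 6→1 (fail-walked)  → match P3@[17:17]
i=18 'a': node 1→2  → match P0@[17:18]
i=19 'b': node 2→3
i=20 'c': node 3→11 (fail-walked)  → match P3@[20:20]
i=21 'b': node 11→5 (fail-walked)  → match P5@[20:21]
i=22 'b': node 5→10 (fail-walked)
i=23 'c': node 10→11  → match P3@[23:23]
i=24 'b': node 11→5 (fail-walked)  → match P5@[23:24]
i=25 'b': node 5→10 (fail-walked)
i=26 'b': node 10→10 (fail-walked)
i=27 'a': node 10→0 (fail-walked)
i=28 'a': node 0→0
i=29 'b': node 0→10
i=30 'c': node 10→11  → match P3@[30:30]
i=31 'c': node 11→12  → match P3@[31:31],P6@[30:31]
i=32 'a': node 12→13  → match P0@[31:32],P4@[29:32]
i=33 'c': node 13→1 (fail-walked)  → match P3@[33:33]
i=34 'c': node 1→14  → match P3@[34:34],P6@[33:34]
i=35 'a': node 14→2 (fail-walked)  → match P0@[34:35]
i=36 'a': node 2→0 (fail-walked)
i=37 'a': node 0→0
i=38 'c': node 0→1  → match P3@[38:38]
i=39 'a': node 1→2  → match P0@[38:39]
i=40 'b': node 2→3
i=41 'c': node 3→11 (fail-walked)  → match P3@[41:41]
i=42 'c': node 11→12  → match P3@[42:42],P6@[41:42]
i=43 'a': node 12→13  → match P0@[42:43],P4@[40:43]
i=44 'c': node 13→1 (fail-walked)  → match P3@[44:44]
i=45 'c': node 1→14  → match P3@[45:45],P6@[44:45]
i=46 'b': node 14→5 (fail-walked)  → match P5@[45:46]
i=47 'c': node 5→11 (fail-walked)  → match P3@[47:47]
i=48 'a': node 11→2 (fail-walked)  → match P0@[47:48]
i=49 'c': node 2→1 (fail-walked)  → match P3@[49:49]
i=50 'c': node 1→14  → match P3@[50:50],P6@[49:50]
i=51 'c': node 14→14 (fail-walked)  → match P3@[51:51],P6@[50:51]
i=52 'c': node 14→14 (fail-walked)  → match P3@[52:52],P6@[51:52]
i=53 'b': node 14→5 (fail-walked)  → match P5@[52:53]
i=54 'a': node 5→6
i=55 'b': node 6→10 (fail-walked)
i=56 'b': node 10→10 (fail-walked)
i=57 'c': node 10→11  → match P3@[57:57]
i=58 'b': node 11→5 (fail-walked)  → match P5@[57:58]
i=59 'b': node 5→10 (fail-walked)
i=60 'c': node 10→11  → match P3@[60:60]
i=61 'a': node 11→2 (fail-walked)  → match P0@[60:61]
i=62 'b': node 2→3
i=63 'a': node 3→4  → match P1@[60:63]
i=64 'c': node 4→1 (fail-walked)  → match P3@[64:64]
i=65 'c': node 1→14  → match P3@[65:65],P6@[64:65]

All matches (sorted): [[0,3],[1,5],[9,3],[10,3],[10,6],[11,3],[11,6],[12,5],[14,3],[15,5],[17,3],[18,0],[20,3],[21,5],[23,3],[24,5],[30,3],[31,3],[31,6],[32,0],[32,4],[33,3],[34,3],[34,6],[35,0],[38,3],[39,0],[41,3],[42,3],[42,6],[43,0],[43,4],[44,3],[45,3],[45,6],[46,5],[47,3],[48,0],[49,3],[50,3],[50,6],[51,3],[51,6],[52,3],[52,6],[53,5],[57,3],[58,5],[60,3],[61,0],[63,1],[64,3],[65,3],[65,6]]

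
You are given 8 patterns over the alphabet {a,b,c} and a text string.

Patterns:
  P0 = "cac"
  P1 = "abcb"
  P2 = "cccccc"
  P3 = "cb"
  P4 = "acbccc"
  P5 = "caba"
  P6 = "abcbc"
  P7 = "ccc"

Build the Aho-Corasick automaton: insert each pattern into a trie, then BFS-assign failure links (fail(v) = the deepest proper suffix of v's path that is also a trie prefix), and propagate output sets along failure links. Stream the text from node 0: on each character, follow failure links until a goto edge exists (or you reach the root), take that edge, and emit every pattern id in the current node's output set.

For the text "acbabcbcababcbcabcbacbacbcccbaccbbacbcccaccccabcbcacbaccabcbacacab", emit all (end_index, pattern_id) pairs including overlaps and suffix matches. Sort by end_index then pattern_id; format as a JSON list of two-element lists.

Build:
Trie nodes:
  n0 'ε': a→4 c→1
  n1 'c': a→2 b→13 c→8
  n2 'ca': b→19 c→3
  n3 'cac': ·  ←P0
  n4 'a': b→5 c→14
  n5 'ab': c→6
  n6 'abc': b→7
  n7 'abcb': c→21  ←P1
  n8 'cc': c→9
  n9 'ccc': c→10  ←P7
  n10 'cccc': c→11
  n11 'ccccc': c→12
  n12 'cccccc': ·  ←P2
  n13 'cb': ·  ←P3
  n14 'ac': b→15
  n15 'acb': c→16
  n16 'acbc': c→17
  n17 'acbcc': c→18
  n18 'acbccc': ·  ←P4
  n19 'cab': a→20
  n20 'caba': ·  ←P5
  n21 'abcbc': ·  ←P6

BFS fail/out derivation:
  n1('c'): parent n0 fail=0; on 'c' 0 → fail=0;  out ∅∪∅=∅
  n4('a'): parent n0 fail=0; on 'a' 0 → fail=0;  out ∅∪∅=∅
  n2('ca'): parent n1 fail=0; on 'a' 0 → fail=4;  out ∅∪∅=∅
  n5('ab'): parent n4 fail=0; on 'b' 0 → fail=0;  out ∅∪∅=∅
  n8('cc'): parent n1 fail=0; on 'c' 0 → fail=1;  out ∅∪∅=∅
  n13('cb'): parent n1 fail=0; on 'b' 0 → fail=0;  out {3}∪∅={3}
  n14('ac'): parent n4 fail=0; on 'c' 0 → fail=1;  out ∅∪∅=∅
  n3('cac'): parent n2 fail=4; on 'c' 4 → fail=14;  out {0}∪∅={0}
  n6('abc'): parent n5 fail=0; on 'c' 0 → fail=1;  out ∅∪∅=∅
  n9('ccc'): parent n8 fail=1; on 'c' 1 → fail=8;  out {7}∪∅={7}
  n15('acb'): parent n14 fail=1; on 'b' 1 → fail=13;  out ∅∪{3}={3}
  n19('cab'): parent n2 fail=4; on 'b' 4 → fail=5;  out ∅∪∅=∅
  n7('abcb'): parent n6 fail=1; on 'b' 1 → fail=13;  out {1}∪{3}={1,3}
  n10('cccc'): parent n9 fail=8; on 'c' 8 → fail=9;  out ∅∪{7}={7}
  n16('acbc'): parent n15 fail=13; on 'c' 13→0 → fail=1;  out ∅∪∅=∅
  n20('caba'): parent n19 fail=5; on 'a' 5→0 → fail=4;  out {5}∪∅={5}
  n11('ccccc'): parent n10 fail=9; on 'c' 9 → fail=10;  out ∅∪{7}={7}
  n17('acbcc'): parent n16 fail=1; on 'c' 1 → fail=8;  out ∅∪∅=∅
  n21('abcbc'): parent n7 fail=13; on 'c' 13→0 → fail=1;  out {6}∪∅={6}
  n12('cccccc'): parent n11 fail=10; on 'c' 10 → fail=11;  out {2}∪{7}={2,7}
  n18('acbccc'): parent n17 fail=8; on 'c' 8 → fail=9;  out {4}∪{7}={4,7}

Run:
i=0 'a': node 0→4
i=1 'c': node 4→14
i=2 'b': node 14→15  → match P3@[1:2]
i=3 'a': node 15→4 ·f
i=4 'b': node 4→5
i=5 'c': node 5→6
i=6 'b': node 6→7  → match P1@[3:6],P3@[5:6]
i=7 'c': node 7→21  → match P6@[3:7]
i=8 'a': node 21→2 ·f
i=9 'b': node 2→19
i=10 'a': node 19→20  → match P5@[7:10]
i=11 'b': node 20→5 ·f
i=12 'c': node 5→6
i=13 'b': node 6→7  → match P1@[10:13],P3@[12:13]
i=14 'c': node 7→21  → match P6@[10:14]
i=15 'a': node 21→2 ·f
i=16 'b': node 2→19
i=17 'c': node 19→6 ·f
i=18 'b': node 6→7  → match P1@[15:18],P3@[17:18]
i=19 'a': node 7→4 ·f
i=20 'c': node 4→14
i=21 'b': node 14→15  → match P3@[20:21]
i=22 'a': node 15→4 ·f
i=23 'c': node 4→14
i=24 'b': node 14→15  → match P3@[23:24]
i=25 'c': node 15→16
i=26 'c': node 16→17
i=27 'c': node 17→18  → match P4@[22:27],P7@[25:27]
i=28 'b': node 18→13 ·f  → match P3@[27:28]
i=29 'a': node 13→4 ·f
i=30 'c': node 4→14
i=31 'c': node 14→8 ·f
i=32 'b': node 8→13 ·f  → match P3@[31:32]
i=33 'b': node 13→0 ·f
i=34 'a': node 0→4
i=35 'c': node 4→14
i=36 'b': node 14→15  → match P3@[35:36]
i=37 'c': node 15→16
i=38 'c': node 16→17
i=39 'c': node 17→18  → match P4@[34:39],P7@[37:39]
i=40 'a': node 18→2 ·f
i=41 'c': node 2→3  → match P0@[39:41]
i=42 'c': node 3→8 ·f
i=43 'c': node 8→9  → match P7@[41:43]
i=44 'c': node 9→10  → match P7@[42:44]
i=45 'a': node 10→2 ·f
i=46 'b': node 2→19
i=47 'c': node 19→6 ·f
i=48 'b': node 6→7  → match P1@[45:48],P3@[47:48]
i=49 'c': node 7→21  → match P6@[45:49]
i=50 'a': node 21→2 ·f
i=51 'c': node 2→3  → match P0@[49:51]
i=52 'b': node 3→15 ·f  → match P3@[51:52]
i=53 'a': node 15→4 ·f
i=54 'c': node 4→14
i=55 'c': node 14→8 ·f
i=56 'a': node 8→2 ·f
i=57 'b': node 2→19
i=58 'c': node 19→6 ·f
i=59 'b': node 6→7  → match P1@[56:59],P3@[58:59]
i=60 'a': node 7→4 ·f
i=61 'c': node 4→14
i=62 'a': node 14→2 ·f
i=63 'c': node 2→3  → match P0@[61:63]
i=64 'a': node 3→2 ·f
i=65 'b': node 2→19

Matches: [[2,3],[6,1],[6,3],[7,6],[10,5],[13,1],[13,3],[14,6],[18,1],[18,3],[21,3],[24,3],[27,4],[27,7],[28,3],[32,3],[36,3],[39,4],[39,7],[41,0],[43,7],[44,7],[48,1],[48,3],[49,6],[51,0],[52,3],[59,1],[59,3],[63,0]]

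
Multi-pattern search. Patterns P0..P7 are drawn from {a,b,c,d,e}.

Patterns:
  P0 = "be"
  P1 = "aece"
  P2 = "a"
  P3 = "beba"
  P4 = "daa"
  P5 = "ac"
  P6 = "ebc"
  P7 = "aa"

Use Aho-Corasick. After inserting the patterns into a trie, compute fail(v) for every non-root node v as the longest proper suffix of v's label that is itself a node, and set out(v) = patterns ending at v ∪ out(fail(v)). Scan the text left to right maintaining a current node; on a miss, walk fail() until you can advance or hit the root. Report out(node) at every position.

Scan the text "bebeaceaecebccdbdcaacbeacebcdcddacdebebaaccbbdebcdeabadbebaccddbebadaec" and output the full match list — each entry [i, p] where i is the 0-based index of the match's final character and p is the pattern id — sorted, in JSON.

Build:
Trie (insert patterns):
  0='ε' goto a→3 b→1 d→9 e→13
  1='b' goto e→2
  2='be' goto b→7  [P0 ends]
  3='a' goto a→16 c→12 e→4  [P2 ends]
  4='ae' goto c→5
  5='aec' goto e→6
  6='aece' goto ·  [P1 ends]
  7='beb' goto a→8
  8='beba' goto ·  [P3 ends]
  9='d' goto a→10
  10='da' goto a→11
  11='daa' goto ·  [P4 ends]
  12='ac' goto ·  [P5 ends]
  13='e' goto b→14
  14='eb' goto c→15
  15='ebc' goto ·  [P6 ends]
  16='aa' goto ·  [P7 ends]

Failure links (BFS by depth):
  fail(1) 'b': from fail(0)=0 chase 'b': 0 ⇒ 0;  out=∅∪out(0)=∅
  fail(3) 'a': from fail(0)=0 chase 'a': 0 ⇒ 0;  out={2}∪out(0)={2}
  fail(9) 'd': from fail(0)=0 chase 'd': 0 ⇒ 0;  out=∅∪out(0)=∅
  fail(13) 'e': from fail(0)=0 chase 'e': 0 ⇒ 0;  out=∅∪out(0)=∅
  fail(2) 'be': from fail(1)=0 chase 'e': 0 ⇒ 13;  out={0}∪out(13)={0}
  fail(4) 'ae': from fail(3)=0 chase 'e': 0 ⇒ 13;  out=∅∪out(13)=∅
  fail(10) 'da': from fail(9)=0 chase 'a': 0 ⇒ 3;  out=∅∪out(3)={2}
  fail(12) 'ac': from fail(3)=0 chase 'c': 0 ⇒ 0;  out={5}∪out(0)={5}
  fail(14) 'eb': from fail(13)=0 chase 'b': 0 ⇒ 1;  out=∅∪out(1)=∅
  fail(16) 'aa': from fail(3)=0 chase 'a': 0 ⇒ 3;  out={7}∪out(3)={2,7}
  fail(5) 'aec': from fail(4)=13 chase 'c': 13→0 ⇒ 0;  out=∅∪out(0)=∅
  fail(7) 'beb': from fail(2)=13 chase 'b': 13 ⇒ 14;  out=∅∪out(14)=∅
  fail(11) 'daa': from fail(10)=3 chase 'a': 3 ⇒ 16;  out={4}∪out(16)={2,4,7}
  fail(15) 'ebc': from fail(14)=1 chase 'c': 1→0 ⇒ 0;  out={6}∪out(0)={6}
  fail(6) 'aece': from fail(5)=0 chase 'e': 0 ⇒ 13;  out={1}∪out(13)={1}
  fail(8) 'beba': from fail(7)=14 chase 'a': 14→1→0 ⇒ 3;  out={3}∪out(3)={2,3}

Run:
pos 0 'b': at 1
pos 1 'e': at 2  emit P0@[0:1]
pos 2 'b': at 7
pos 3 'e': at 2 ·f  emit P0@[2:3]
pos 4 'a': at 3 ·f  emit P2@[4:4]
pos 5 'c': at 12  emit P5@[4:5]
pos 6 'e': at 13 ·f
pos 7 'a': at 3 ·f  emit P2@[7:7]
pos 8 'e': at 4
pos 9 'c': at 5
pos 10 'e': at 6  emit P1@[7:10]
pos 11 'b': at 14 ·f
pos 12 'c': at 15  emit P6@[10:12]
pos 13 'c': at 0 ·f
pos 14 'd': at 9
pos 15 'b': at 1 ·f
pos 16 'd': at 9 ·f
pos 17 'c': at 0 ·f
pos 18 'a': at 3  emit P2@[18:18]
pos 19 'a': at 16  emit P2@[19:19],P7@[18:19]
pos 20 'c': at 12 ·f  emit P5@[19:20]
pos 21 'b': at 1 ·f
pos 22 'e': at 2  emit P0@[21:22]
pos 23 'a': at 3 ·f  emit P2@[23:23]
pos 24 'c': at 12  emit P5@[23:24]
pos 25 'e': at 13 ·f
pos 26 'b': at 14
pos 27 'c': at 15  emit P6@[25:27]
pos 28 'd': at 9 ·f
pos 29 'c': at 0 ·f
pos 30 'd': at 9
pos 31 'd': at 9 ·f
pos 32 'a': at 10  emit P2@[32:32]
pos 33 'c': at 12 ·f  emit P5@[32:33]
pos 34 'd': at 9 ·f
pos 35 'e': at 13 ·f
pos 36 'b': at 14
pos 37 'e': at 2 ·f  emit P0@[36:37]
pos 38 'b': at 7
pos 39 'a': at 8  emit P2@[39:39],P3@[36:39]
pos 40 'a': at 16 ·f  emit P2@[40:40],P7@[39:40]
pos 41 'c': at 12 ·f  emit P5@[40:41]
pos 42 'c': at 0 ·f
pos 43 'b': at 1
pos 44 'b': at 1 ·f
pos 45 'd': at 9 ·f
pos 46 'e': at 13 ·f
pos 47 'b': at 14
pos 48 'c': at 15  emit P6@[46:48]
pos 49 'd': at 9 ·f
pos 50 'e': at 13 ·f
pos 51 'a': at 3 ·f  emit P2@[51:51]
pos 52 'b': at 1 ·f
pos 53 'a': at 3 ·f  emit P2@[53:53]
pos 54 'd': at 9 ·f
pos 55 'b': at 1 ·f
pos 56 'e': at 2  emit P0@[55:56]
pos 57 'b': at 7
pos 58 'a': at 8  emit P2@[58:58],P3@[55:58]
pos 59 'c': at 12 ·f  emit P5@[58:59]
pos 60 'c': at 0 ·f
pos 61 'd': at 9
pos 62 'd': at 9 ·f
pos 63 'b': at 1 ·f
pos 64 'e': at 2  emit P0@[63:64]
pos 65 'b': at 7
pos 66 'a': at 8  emit P2@[66:66],P3@[63:66]
pos 67 'd': at 9 ·f
pos 68 'a': at 10  emit P2@[68:68]
pos 69 'e': at 4 ·f
pos 70 'c': at 5

All matches (sorted): [[1,0],[3,0],[4,2],[5,5],[7,2],[10,1],[12,6],[18,2],[19,2],[19,7],[20,5],[22,0],[23,2],[24,5],[27,6],[32,2],[33,5],[37,0],[39,2],[39,3],[40,2],[40,7],[41,5],[48,6],[51,2],[53,2],[56,0],[58,2],[58,3],[59,5],[64,0],[66,2],[66,3],[68,2]]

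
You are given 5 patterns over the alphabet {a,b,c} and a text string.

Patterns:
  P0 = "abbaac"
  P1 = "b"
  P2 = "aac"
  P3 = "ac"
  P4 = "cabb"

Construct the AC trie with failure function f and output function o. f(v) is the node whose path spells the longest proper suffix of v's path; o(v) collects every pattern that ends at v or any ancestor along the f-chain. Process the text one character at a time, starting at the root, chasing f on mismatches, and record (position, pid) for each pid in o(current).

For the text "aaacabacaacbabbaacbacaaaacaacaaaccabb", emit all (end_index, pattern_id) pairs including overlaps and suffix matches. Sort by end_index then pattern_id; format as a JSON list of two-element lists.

Build automaton:
Trie (insert patterns):
  0='ε' goto a→1 b→7 c→11
  1='a' goto a→8 b→2 c→10
  2='ab' goto b→3
  3='abb' goto a→4
  4='abba' goto a→5
  5='abbaa' goto c→6
  6='abbaac' goto ·  ←P0
  7='b' goto ·  ←P1
  8='aa' goto c→9
  9='aac' goto ·  ←P2
  10='ac' goto ·  ←P3
  11='c' goto a→12
  12='ca' goto b→13
  13='cab' goto b→14
  14='cabb' goto ·  ←P4

Failure links (BFS by depth):
  fail(1) 'a': from fail(0)=0 chase 'a': 0 ⇒ 0;  out=∅∪out(0)=∅
  fail(7) 'b': from fail(0)=0 chase 'b': 0 ⇒ 0;  out={1}∪out(0)={1}
  fail(11) 'c': from fail(0)=0 chase 'c': 0 ⇒ 0;  out=∅∪out(0)=∅
  fail(2) 'ab': from fail(1)=0 chase 'b': 0 ⇒ 7;  out=∅∪out(7)={1}
  fail(8) 'aa': from fail(1)=0 chase 'a': 0 ⇒ 1;  out=∅∪out(1)=∅
  fail(10) 'ac': from fail(1)=0 chase 'c': 0 ⇒ 11;  out={3}∪out(11)={3}
  fail(12) 'ca': from fail(11)=0 chase 'a': 0 ⇒ 1;  out=∅∪out(1)=∅
  fail(3) 'abb': from fail(2)=7 chase 'b': 7→0 ⇒ 7;  out=∅∪out(7)={1}
  fail(9) 'aac': from fail(8)=1 chase 'c': 1 ⇒ 10;  out={2}∪out(10)={2,3}
  fail(13) 'cab': from fail(12)=1 chase 'b': 1 ⇒ 2;  out=∅∪out(2)={1}
  fail(4) 'abba': from fail(3)=7 chase 'a': 7→0 ⇒ 1;  out=∅∪out(1)=∅
  fail(14) 'cabb': from fail(13)=2 chase 'b': 2 ⇒ 3;  out={4}∪out(3)={1,4}
  fail(5) 'abbaa': from fail(4)=1 chase 'a': 1 ⇒ 8;  out=∅∪out(8)=∅
  fail(6) 'abbaac': from fail(5)=8 chase 'c': 8 ⇒ 9;  out={0}∪out(9)={0,2,3}

Text stream:
i=0 'a': node 0→1
i=1 'a': node 1→8
i=2 'a': node 8→8 ·f
i=3 'c': node 8→9  emit P2@[1:3],P3@[2:3]
i=4 'a': node 9→12 ·f
i=5 'b': node 12→13  emit P1@[5:5]
i=6 'a': node 13→1 ·f
i=7 'c': node 1→10  emit P3@[6:7]
i=8 'a': node 10→12 ·f
i=9 'a': node 12→8 ·f
i=10 'c': node 8→9  emit P2@[8:10],P3@[9:10]
i=11 'b': node 9→7 ·f  emit P1@[11:11]
i=12 'a': node 7→1 ·f
i=13 'b': node 1→2  emit P1@[13:13]
i=14 'b': node 2→3  emit P1@[14:14]
i=15 'a': node 3→4
i=16 'a': node 4→5
i=17 'c': node 5→6  emit P0@[12:17],P2@[15:17],P3@[16:17]
i=18 'b': node 6→7 ·f  emit P1@[18:18]
i=19 'a': node 7→1 ·f
i=20 'c': node 1→10  emit P3@[19:20]
i=21 'a': node 10→12 ·f
i=22 'a': node 12→8 ·f
i=23 'a': node 8→8 ·f
i=24 'a': node 8→8 ·f
i=25 'c': node 8→9  emit P2@[23:25],P3@[24:25]
i=26 'a': node 9→12 ·f
i=27 'a': node 12→8 ·f
i=28 'c': node 8→9  emit P2@[26:28],P3@[27:28]
i=29 'a': node 9→12 ·f
i=30 'a': node 12→8 ·f
i=31 'a': node 8→8 ·f
i=32 'c': node 8→9  emit P2@[30:32],P3@[31:32]
i=33 'c': node 9→11 ·f
i=34 'a': node 11→12
i=35 'b': node 12→13  emit P1@[35:35]
i=36 'b': node 13→14  emit P1@[36:36],P4@[33:36]

All matches (sorted): [[3,2],[3,3],[5,1],[7,3],[10,2],[10,3],[11,1],[13,1],[14,1],[17,0],[17,2],[17,3],[18,1],[20,3],[25,2],[25,3],[28,2],[28,3],[32,2],[32,3],[35,1],[36,1],[36,4]]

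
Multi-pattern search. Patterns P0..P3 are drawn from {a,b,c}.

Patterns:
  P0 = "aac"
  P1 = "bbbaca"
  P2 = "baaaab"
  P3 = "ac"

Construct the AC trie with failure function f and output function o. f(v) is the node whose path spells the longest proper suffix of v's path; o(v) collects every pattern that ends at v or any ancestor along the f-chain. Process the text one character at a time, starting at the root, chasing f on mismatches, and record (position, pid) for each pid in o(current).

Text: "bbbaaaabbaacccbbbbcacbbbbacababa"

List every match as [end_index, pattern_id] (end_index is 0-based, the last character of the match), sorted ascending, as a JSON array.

Construct AC machine:
Trie nodes:
  n0 'ε': a→1 b→4
  n1 'a': a→2 c→15
  n2 'aa': c→3
  n3 'aac': ·  ←P0
  n4 'b': a→10 b→5
  n5 'bb': b→6
  n6 'bbb': a→7
  n7 'bbba': c→8
  n8 'bbbac': a→9
  n9 'bbbaca': ·  ←P1
  n10 'ba': a→11
  n11 'baa': a→12
  n12 'baaa': a→13
  n13 'baaaa': b→14
  n14 'baaaab': ·  ←P2
  n15 'ac': ·  ←P3

Failure links (BFS by depth):
  n1('a'): parent n0 fail=0; on 'a' 0 → fail=0;  out ∅∪∅=∅
  n4('b'): parent n0 fail=0; on 'b' 0 → fail=0;  out ∅∪∅=∅
  n2('aa'): parent n1 fail=0; on 'a' 0 → fail=1;  out ∅∪∅=∅
  n5('bb'): parent n4 fail=0; on 'b' 0 → fail=4;  out ∅∪∅=∅
  n10('ba'): parent n4 fail=0; on 'a' 0 → fail=1;  out ∅∪∅=∅
  n15('ac'): parent n1 fail=0; on 'c' 0 → fail=0;  out {3}∪∅={3}
  n3('aac'): parent n2 fail=1; on 'c' 1 → fail=15;  out {0}∪{3}={0,3}
  n6('bbb'): parent n5 fail=4; on 'b' 4 → fail=5;  out ∅∪∅=∅
  n11('baa'): parent n10 fail=1; on 'a' 1 → fail=2;  out ∅∪∅=∅
  n7('bbba'): parent n6 fail=5; on 'a' 5→4 → fail=10;  out ∅∪∅=∅
  n12('baaa'): parent n11 fail=2; on 'a' 2→1 → fail=2;  out ∅∪∅=∅
  n8('bbbac'): parent n7 fail=10; on 'c' 10→1 → fail=15;  out ∅∪{3}={3}
  n13('baaaa'): parent n12 fail=2; on 'a' 2→1 → fail=2;  out ∅∪∅=∅
  n9('bbbaca'): parent n8 fail=15; on 'a' 15→0 → fail=1;  out {1}∪∅={1}
  n14('baaaab'): parent n13 fail=2; on 'b' 2→1→0 → fail=4;  out {2}∪∅={2}

Run:
i=0 'b': node 0→4
i=1 'b': node 4→5
i=2 'b': node 5→6
i=3 'a': node 6→7
i=4 'a': node 7→11 (fail-walked)
i=5 'a': node 11→12
i=6 'a': node 12→13
i=7 'b': node 13→14  emit P2@[2:7]
i=8 'b': node 14→5 (fail-walked)
i=9 'a': node 5→10 (fail-walked)
i=10 'a': node 10→11
i=11 'c': node 11→3 (fail-walked)  emit P0@[9:11],P3@[10:11]
i=12 'c': node 3→0 (fail-walked)
i=13 'c': node 0→0
i=14 'b': node 0→4
i=15 'b': node 4→5
i=16 'b': node 5→6
i=17 'b': node 6→6 (fail-walked)
i=18 'c': node 6→0 (fail-walked)
i=19 'a': node 0→1
i=20 'c': node 1→15  emit P3@[19:20]
i=21 'b': node 15→4 (fail-walked)
i=22 'b': node 4→5
i=23 'b': node 5→6
i=24 'b': node 6→6 (fail-walked)
i=25 'a': node 6→7
i=26 'c': node 7→8  emit P3@[25:26]
i=27 'a': node 8→9  emit P1@[22:27]
i=28 'b': node 9→4 (fail-walked)
i=29 'a': node 4→10
i=30 'b': node 10→4 (fail-walked)
i=31 'a': node 4→10

All matches (sorted): [[7,2],[11,0],[11,3],[20,3],[26,3],[27,1]]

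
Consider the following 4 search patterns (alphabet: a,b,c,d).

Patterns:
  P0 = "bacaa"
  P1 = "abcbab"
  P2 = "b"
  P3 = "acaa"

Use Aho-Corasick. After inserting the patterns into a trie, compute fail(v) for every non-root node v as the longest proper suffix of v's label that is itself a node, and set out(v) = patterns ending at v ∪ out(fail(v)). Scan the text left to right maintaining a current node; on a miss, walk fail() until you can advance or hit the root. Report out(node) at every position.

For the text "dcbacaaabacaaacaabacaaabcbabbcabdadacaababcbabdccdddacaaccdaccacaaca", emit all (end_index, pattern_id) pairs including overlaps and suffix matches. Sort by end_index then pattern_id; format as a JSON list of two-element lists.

Build automaton:
Trie nodes:
  0='ε' goto a→6 b→1
  1='b' goto a→2  [P2 ends]
  2='ba' goto c→3
  3='bac' goto a→4
  4='baca' goto a→5
  5='bacaa' goto ·  [P0 ends]
  6='a' goto b→7 c→12
  7='ab' goto c→8
  8='abc' goto b→9
  9='abcb' goto a→10
  10='abcba' goto b→11
  11='abcbab' goto ·  [P1 ends]
  12='ac' goto a→13
  13='aca' goto a→14
  14='acaa' goto ·  [P3 ends]

BFS fail/out derivation:
  fail(1) 'b': from fail(0)=0 chase 'b': 0 ⇒ 0;  out={2}∪out(0)={2}
  fail(6) 'a': from fail(0)=0 chase 'a': 0 ⇒ 0;  out=∅∪out(0)=∅
  fail(2) 'ba': from fail(1)=0 chase 'a': 0 ⇒ 6;  out=∅∪out(6)=∅
  fail(7) 'ab': from fail(6)=0 chase 'b': 0 ⇒ 1;  out=∅∪out(1)={2}
  fail(12) 'ac': from fail(6)=0 chase 'c': 0 ⇒ 0;  out=∅∪out(0)=∅
  fail(3) 'bac': from fail(2)=6 chase 'c': 6 ⇒ 12;  out=∅∪out(12)=∅
  fail(8) 'abc': from fail(7)=1 chase 'c': 1→0 ⇒ 0;  out=∅∪out(0)=∅
  fail(13) 'aca': from fail(12)=0 chase 'a': 0 ⇒ 6;  out=∅∪out(6)=∅
  fail(4) 'baca': from fail(3)=12 chase 'a': 12 ⇒ 13;  out=∅∪out(13)=∅
  fail(9) 'abcb': from fail(8)=0 chase 'b': 0 ⇒ 1;  out=∅∪out(1)={2}
  fail(14) 'acaa': from fail(13)=6 chase 'a': 6→0 ⇒ 6;  out={3}∪out(6)={3}
  fail(5) 'bacaa': from fail(4)=13 chase 'a': 13 ⇒ 14;  out={0}∪out(14)={0,3}
  fail(10) 'abcba': from fail(9)=1 chase 'a': 1 ⇒ 2;  out=∅∪out(2)=∅
  fail(11) 'abcbab': from fail(10)=2 chase 'b': 2→6 ⇒ 7;  out={1}∪out(7)={1,2}

Run:
i=0 'd': node 0→0
i=1 'c': node 0→0
i=2 'b': node 0→1  ** P2@[2:2]
i=3 'a': node 1→2
i=4 'c': node 2→3
i=5 'a': node 3→4
i=6 'a': node 4→5  ** P0@[2:6],P3@[3:6]
i=7 'a': node 5→6 ·f
i=8 'b': node 6→7  ** P2@[8:8]
i=9 'a': node 7→2 ·f
i=10 'c': node 2→3
i=11 'a': node 3→4
i=12 'a': node 4→5  ** P0@[8:12],P3@[9:12]
i=13 'a': node 5→6 ·f
i=14 'c': node 6→12
i=15 'a': node 12→13
i=16 'a': node 13→14  ** P3@[13:16]
i=17 'b': node 14→7 ·f  ** P2@[17:17]
i=18 'a': node 7→2 ·f
i=19 'c': node 2→3
i=20 'a': node 3→4
i=21 'a': node 4→5  ** P0@[17:21],P3@[18:21]
i=22 'a': node 5→6 ·f
i=23 'b': node 6→7  ** P2@[23:23]
i=24 'c': node 7→8
i=25 'b': node 8→9  ** P2@[25:25]
i=26 'a': node 9→10
i=27 'b': node 10→11  ** P1@[22:27],P2@[27:27]
i=28 'b': node 11→1 ·f  ** P2@[28:28]
i=29 'c': node 1→0 ·f
i=30 'a': node 0→6
i=31 'b': node 6→7  ** P2@[31:31]
i=32 'd': node 7→0 ·f
i=33 'a': node 0→6
i=34 'd': node 6→0 ·f
i=35 'a': node 0→6
i=36 'c': node 6→12
i=37 'a': node 12→13
i=38 'a': node 13→14  ** P3@[35:38]
i=39 'b': node 14→7 ·f  ** P2@[39:39]
i=40 'a': node 7→2 ·f
i=41 'b': node 2→7 ·f  ** P2@[41:41]
i=42 'c': node 7→8
i=43 'b': node 8→9  ** P2@[43:43]
i=44 'a': node 9→10
i=45 'b': node 10→11  ** P1@[40:45],P2@[45:45]
i=46 'd': node 11→0 ·f
i=47 'c': node 0→0
i=48 'c': node 0→0
i=49 'd': node 0→0
i=50 'd': node 0→0
i=51 'd': node 0→0
i=52 'a': node 0→6
i=53 'c': node 6→12
i=54 'a': node 12→13
i=55 'a': node 13→14  ** P3@[52:55]
i=56 'c': node 14→12 ·f
i=57 'c': node 12→0 ·f
i=58 'd': node 0→0
i=59 'a': node 0→6
i=60 'c': node 6→12
i=61 'c': node 12→0 ·f
i=62 'a': node 0→6
i=63 'c': node 6→12
i=64 'a': node 12→13
i=65 'a': node 13→14  ** P3@[62:65]
i=66 'c': node 14→12 ·f
i=67 'a': node 12→13

All matches (sorted): [[2,2],[6,0],[6,3],[8,2],[12,0],[12,3],[16,3],[17,2],[21,0],[21,3],[23,2],[25,2],[27,1],[27,2],[28,2],[31,2],[38,3],[39,2],[41,2],[43,2],[45,1],[45,2],[55,3],[65,3]]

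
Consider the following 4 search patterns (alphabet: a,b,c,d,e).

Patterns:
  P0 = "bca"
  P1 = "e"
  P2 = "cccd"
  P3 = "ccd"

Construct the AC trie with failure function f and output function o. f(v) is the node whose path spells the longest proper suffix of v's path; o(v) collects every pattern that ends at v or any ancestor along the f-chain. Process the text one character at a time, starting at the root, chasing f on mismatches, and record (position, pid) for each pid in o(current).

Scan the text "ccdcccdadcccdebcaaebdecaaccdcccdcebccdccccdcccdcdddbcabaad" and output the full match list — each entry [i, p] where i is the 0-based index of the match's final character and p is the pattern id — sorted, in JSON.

Build:
Trie nodes:
  0='ε' goto b→1 c→5 e→4
  1='b' goto c→2
  2='bc' goto a→3
  3='bca' goto ·  [P0 ends]
  4='e' goto ·  [P1 ends]
  5='c' goto c→6
  6='cc' goto c→7 d→9
  7='ccc' goto d→8
  8='cccd' goto ·  [P2 ends]
  9='ccd' goto ·  [P3 ends]

Failure links (BFS by depth):
  fail(1) 'b': from fail(0)=0 chase 'b': 0 ⇒ 0;  out=∅∪out(0)=∅
  fail(4) 'e': from fail(0)=0 chase 'e': 0 ⇒ 0;  out={1}∪out(0)={1}
  fail(5) 'c': from fail(0)=0 chase 'c': 0 ⇒ 0;  out=∅∪out(0)=∅
  fail(2) 'bc': from fail(1)=0 chase 'c': 0 ⇒ 5;  out=∅∪out(5)=∅
  fail(6) 'cc': from fail(5)=0 chase 'c': 0 ⇒ 5;  out=∅∪out(5)=∅
  fail(3) 'bca': from fail(2)=5 chase 'a': 5→0 ⇒ 0;  out={0}∪out(0)={0}
  fail(7) 'ccc': from fail(6)=5 chase 'c': 5 ⇒ 6;  out=∅∪out(6)=∅
  fail(9) 'ccd': from fail(6)=5 chase 'd': 5→0 ⇒ 0;  out={3}∪out(0)={3}
  fail(8) 'cccd': from fail(7)=6 chase 'd': 6 ⇒ 9;  out={2}∪out(9)={2,3}

Text stream:
i=0 'c': node 0→5
i=1 'c': node 5→6
i=2 'd': node 6→9  emit P3@[0:2]
i=3 'c': node 9→5 ·f
i=4 'c': node 5→6
i=5 'c': node 6→7
i=6 'd': node 7→8  emit P2@[3:6],P3@[4:6]
i=7 'a': node 8→0 ·f
i=8 'd': node 0→0
i=9 'c': node 0→5
i=10 'c': node 5→6
i=11 'c': node 6→7
i=12 'd': node 7→8  emit P2@[9:12],P3@[10:12]
i=13 'e': node 8→4 ·f  emit P1@[13:13]
i=14 'b': node 4→1 ·f
i=15 'c': node 1→2
i=16 'a': node 2→3  emit P0@[14:16]
i=17 'a': node 3→0 ·f
i=18 'e': node 0→4  emit P1@[18:18]
i=19 'b': node 4→1 ·f
i=20 'd': node 1→0 ·f
i=21 'e': node 0→4  emit P1@[21:21]
i=22 'c': node 4→5 ·f
i=23 'a': node 5→0 ·f
i=24 'a': node 0→0
i=25 'c': node 0→5
i=26 'c': node 5→6
i=27 'd': node 6→9  emit P3@[25:27]
i=28 'c': node 9→5 ·f
i=29 'c': node 5→6
i=30 'c': node 6→7
i=31 'd': node 7→8  emit P2@[28:31],P3@[29:31]
i=32 'c': node 8→5 ·f
i=33 'e': node 5→4 ·f  emit P1@[33:33]
i=34 'b': node 4→1 ·f
i=35 'c': node 1→2
i=36 'c': node 2→6 ·f
i=37 'd': node 6→9  emit P3@[35:37]
i=38 'c': node 9→5 ·f
i=39 'c': node 5→6
i=40 'c': node 6→7
i=41 'c': node 7→7 ·f
i=42 'd': node 7→8  emit P2@[39:42],P3@[40:42]
i=43 'c': node 8→5 ·f
i=44 'c': node 5→6
i=45 'c': node 6→7
i=46 'd': node 7→8  emit P2@[43:46],P3@[44:46]
i=47 'c': node 8→5 ·f
i=48 'd': node 5→0 ·f
i=49 'd': node 0→0
i=50 'd': node 0→0
i=51 'b': node 0→1
i=52 'c': node 1→2
i=53 'a': node 2→3  emit P0@[51:53]
i=54 'b': node 3→1 ·f
i=55 'a': node 1→0 ·f
i=56 'a': node 0→0
i=57 'd': node 0→0

Matches: [[2,3],[6,2],[6,3],[12,2],[12,3],[13,1],[16,0],[18,1],[21,1],[27,3],[31,2],[31,3],[33,1],[37,3],[42,2],[42,3],[46,2],[46,3],[53,0]]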